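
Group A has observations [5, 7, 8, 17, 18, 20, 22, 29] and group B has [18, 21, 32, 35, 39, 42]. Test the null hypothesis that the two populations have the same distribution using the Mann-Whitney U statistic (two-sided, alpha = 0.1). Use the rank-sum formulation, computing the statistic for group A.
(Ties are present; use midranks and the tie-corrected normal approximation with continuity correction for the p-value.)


Step 1: Combine and sort all 14 observations; assign midranks.
sorted (value, group): (5,X), (7,X), (8,X), (17,X), (18,X), (18,Y), (20,X), (21,Y), (22,X), (29,X), (32,Y), (35,Y), (39,Y), (42,Y)
ranks: 5->1, 7->2, 8->3, 17->4, 18->5.5, 18->5.5, 20->7, 21->8, 22->9, 29->10, 32->11, 35->12, 39->13, 42->14
Step 2: Rank sum for X: R1 = 1 + 2 + 3 + 4 + 5.5 + 7 + 9 + 10 = 41.5.
Step 3: U_X = R1 - n1(n1+1)/2 = 41.5 - 8*9/2 = 41.5 - 36 = 5.5.
       U_Y = n1*n2 - U_X = 48 - 5.5 = 42.5.
Step 4: Ties are present, so use the tie-corrected normal approximation (with continuity correction) for the p-value.
Step 5: p-value = 0.020000; compare to alpha = 0.1. reject H0.

U_X = 5.5, p = 0.020000, reject H0 at alpha = 0.1.


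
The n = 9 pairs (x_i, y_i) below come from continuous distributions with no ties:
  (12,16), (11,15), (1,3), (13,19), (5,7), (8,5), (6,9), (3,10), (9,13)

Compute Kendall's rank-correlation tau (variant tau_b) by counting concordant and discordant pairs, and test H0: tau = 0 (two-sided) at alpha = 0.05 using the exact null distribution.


Step 1: Enumerate the 36 unordered pairs (i,j) with i<j and classify each by sign(x_j-x_i) * sign(y_j-y_i).
  (1,2):dx=-1,dy=-1->C; (1,3):dx=-11,dy=-13->C; (1,4):dx=+1,dy=+3->C; (1,5):dx=-7,dy=-9->C
  (1,6):dx=-4,dy=-11->C; (1,7):dx=-6,dy=-7->C; (1,8):dx=-9,dy=-6->C; (1,9):dx=-3,dy=-3->C
  (2,3):dx=-10,dy=-12->C; (2,4):dx=+2,dy=+4->C; (2,5):dx=-6,dy=-8->C; (2,6):dx=-3,dy=-10->C
  (2,7):dx=-5,dy=-6->C; (2,8):dx=-8,dy=-5->C; (2,9):dx=-2,dy=-2->C; (3,4):dx=+12,dy=+16->C
  (3,5):dx=+4,dy=+4->C; (3,6):dx=+7,dy=+2->C; (3,7):dx=+5,dy=+6->C; (3,8):dx=+2,dy=+7->C
  (3,9):dx=+8,dy=+10->C; (4,5):dx=-8,dy=-12->C; (4,6):dx=-5,dy=-14->C; (4,7):dx=-7,dy=-10->C
  (4,8):dx=-10,dy=-9->C; (4,9):dx=-4,dy=-6->C; (5,6):dx=+3,dy=-2->D; (5,7):dx=+1,dy=+2->C
  (5,8):dx=-2,dy=+3->D; (5,9):dx=+4,dy=+6->C; (6,7):dx=-2,dy=+4->D; (6,8):dx=-5,dy=+5->D
  (6,9):dx=+1,dy=+8->C; (7,8):dx=-3,dy=+1->D; (7,9):dx=+3,dy=+4->C; (8,9):dx=+6,dy=+3->C
Step 2: C = 31, D = 5, total pairs = 36.
Step 3: tau = (C - D)/(n(n-1)/2) = (31 - 5)/36 = 0.722222.
Step 4: Exact two-sided p-value (enumerate n! = 362880 permutations of y under H0): p = 0.005886.
Step 5: alpha = 0.05. reject H0.

tau_b = 0.7222 (C=31, D=5), p = 0.005886, reject H0.


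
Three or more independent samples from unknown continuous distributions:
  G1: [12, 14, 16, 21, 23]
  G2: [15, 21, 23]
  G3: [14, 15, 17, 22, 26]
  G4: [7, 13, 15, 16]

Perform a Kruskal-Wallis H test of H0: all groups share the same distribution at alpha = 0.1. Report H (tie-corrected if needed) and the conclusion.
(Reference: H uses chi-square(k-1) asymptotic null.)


Step 1: Combine all N = 17 observations and assign midranks.
sorted (value, group, rank): (7,G4,1), (12,G1,2), (13,G4,3), (14,G1,4.5), (14,G3,4.5), (15,G2,7), (15,G3,7), (15,G4,7), (16,G1,9.5), (16,G4,9.5), (17,G3,11), (21,G1,12.5), (21,G2,12.5), (22,G3,14), (23,G1,15.5), (23,G2,15.5), (26,G3,17)
Step 2: Sum ranks within each group.
R_1 = 44 (n_1 = 5)
R_2 = 35 (n_2 = 3)
R_3 = 53.5 (n_3 = 5)
R_4 = 20.5 (n_4 = 4)
Step 3: H = 12/(N(N+1)) * sum(R_i^2/n_i) - 3(N+1)
     = 12/(17*18) * (44^2/5 + 35^2/3 + 53.5^2/5 + 20.5^2/4) - 3*18
     = 0.039216 * 1473.05 - 54
     = 3.766503.
Step 4: Ties present; correction factor C = 1 - 48/(17^3 - 17) = 0.990196. Corrected H = 3.766503 / 0.990196 = 3.803795.
Step 5: Under H0, H ~ chi^2(3); p-value = 0.283445.
Step 6: alpha = 0.1. fail to reject H0.

H = 3.8038, df = 3, p = 0.283445, fail to reject H0.


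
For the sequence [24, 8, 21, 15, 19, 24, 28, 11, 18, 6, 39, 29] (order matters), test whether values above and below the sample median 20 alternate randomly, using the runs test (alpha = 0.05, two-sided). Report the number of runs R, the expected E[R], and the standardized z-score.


Step 1: Compute median = 20; label A = above, B = below.
Labels in order: ABABBAABBBAA  (n_A = 6, n_B = 6)
Step 2: Count runs R = 7.
Step 3: Under H0 (random ordering), E[R] = 2*n_A*n_B/(n_A+n_B) + 1 = 2*6*6/12 + 1 = 7.0000.
        Var[R] = 2*n_A*n_B*(2*n_A*n_B - n_A - n_B) / ((n_A+n_B)^2 * (n_A+n_B-1)) = 4320/1584 = 2.7273.
        SD[R] = 1.6514.
Step 4: R = E[R], so z = 0 with no continuity correction.
Step 5: Two-sided p-value via normal approximation = 2*(1 - Phi(|z|)) = 1.000000.
Step 6: alpha = 0.05. fail to reject H0.

R = 7, z = 0.0000, p = 1.000000, fail to reject H0.


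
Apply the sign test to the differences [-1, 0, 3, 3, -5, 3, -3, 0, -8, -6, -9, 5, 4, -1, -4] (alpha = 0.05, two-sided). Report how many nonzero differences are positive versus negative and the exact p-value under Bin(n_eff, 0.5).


Step 1: Discard zero differences. Original n = 15; n_eff = number of nonzero differences = 13.
Nonzero differences (with sign): -1, +3, +3, -5, +3, -3, -8, -6, -9, +5, +4, -1, -4
Step 2: Count signs: positive = 5, negative = 8.
Step 3: Under H0: P(positive) = 0.5, so the number of positives S ~ Bin(13, 0.5).
Step 4: Two-sided exact p-value = sum of Bin(13,0.5) probabilities at or below the observed probability = 0.581055.
Step 5: alpha = 0.05. fail to reject H0.

n_eff = 13, pos = 5, neg = 8, p = 0.581055, fail to reject H0.


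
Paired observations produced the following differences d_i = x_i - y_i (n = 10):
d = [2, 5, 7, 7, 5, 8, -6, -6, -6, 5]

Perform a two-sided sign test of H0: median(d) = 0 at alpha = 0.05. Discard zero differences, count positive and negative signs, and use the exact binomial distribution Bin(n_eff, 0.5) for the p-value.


Step 1: Discard zero differences. Original n = 10; n_eff = number of nonzero differences = 10.
Nonzero differences (with sign): +2, +5, +7, +7, +5, +8, -6, -6, -6, +5
Step 2: Count signs: positive = 7, negative = 3.
Step 3: Under H0: P(positive) = 0.5, so the number of positives S ~ Bin(10, 0.5).
Step 4: Two-sided exact p-value = sum of Bin(10,0.5) probabilities at or below the observed probability = 0.343750.
Step 5: alpha = 0.05. fail to reject H0.

n_eff = 10, pos = 7, neg = 3, p = 0.343750, fail to reject H0.


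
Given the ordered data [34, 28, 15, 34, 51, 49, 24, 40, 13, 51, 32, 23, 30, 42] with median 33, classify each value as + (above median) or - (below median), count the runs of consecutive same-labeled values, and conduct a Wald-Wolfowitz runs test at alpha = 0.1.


Step 1: Compute median = 33; label A = above, B = below.
Labels in order: ABBAAABABABBBA  (n_A = 7, n_B = 7)
Step 2: Count runs R = 9.
Step 3: Under H0 (random ordering), E[R] = 2*n_A*n_B/(n_A+n_B) + 1 = 2*7*7/14 + 1 = 8.0000.
        Var[R] = 2*n_A*n_B*(2*n_A*n_B - n_A - n_B) / ((n_A+n_B)^2 * (n_A+n_B-1)) = 8232/2548 = 3.2308.
        SD[R] = 1.7974.
Step 4: Continuity-corrected z = (R - 0.5 - E[R]) / SD[R] = (9 - 0.5 - 8.0000) / 1.7974 = 0.2782.
Step 5: Two-sided p-value via normal approximation = 2*(1 - Phi(|z|)) = 0.780879.
Step 6: alpha = 0.1. fail to reject H0.

R = 9, z = 0.2782, p = 0.780879, fail to reject H0.


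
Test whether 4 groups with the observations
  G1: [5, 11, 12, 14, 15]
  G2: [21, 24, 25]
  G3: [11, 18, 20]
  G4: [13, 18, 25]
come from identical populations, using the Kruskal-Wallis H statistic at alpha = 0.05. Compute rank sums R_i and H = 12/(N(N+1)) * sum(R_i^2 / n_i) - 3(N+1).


Step 1: Combine all N = 14 observations and assign midranks.
sorted (value, group, rank): (5,G1,1), (11,G1,2.5), (11,G3,2.5), (12,G1,4), (13,G4,5), (14,G1,6), (15,G1,7), (18,G3,8.5), (18,G4,8.5), (20,G3,10), (21,G2,11), (24,G2,12), (25,G2,13.5), (25,G4,13.5)
Step 2: Sum ranks within each group.
R_1 = 20.5 (n_1 = 5)
R_2 = 36.5 (n_2 = 3)
R_3 = 21 (n_3 = 3)
R_4 = 27 (n_4 = 3)
Step 3: H = 12/(N(N+1)) * sum(R_i^2/n_i) - 3(N+1)
     = 12/(14*15) * (20.5^2/5 + 36.5^2/3 + 21^2/3 + 27^2/3) - 3*15
     = 0.057143 * 918.133 - 45
     = 7.464762.
Step 4: Ties present; correction factor C = 1 - 18/(14^3 - 14) = 0.993407. Corrected H = 7.464762 / 0.993407 = 7.514307.
Step 5: Under H0, H ~ chi^2(3); p-value = 0.057192.
Step 6: alpha = 0.05. fail to reject H0.

H = 7.5143, df = 3, p = 0.057192, fail to reject H0.


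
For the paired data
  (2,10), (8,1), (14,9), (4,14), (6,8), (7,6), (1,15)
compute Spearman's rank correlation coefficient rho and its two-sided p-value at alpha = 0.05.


Step 1: Rank x and y separately (midranks; no ties here).
rank(x): 2->2, 8->6, 14->7, 4->3, 6->4, 7->5, 1->1
rank(y): 10->5, 1->1, 9->4, 14->6, 8->3, 6->2, 15->7
Step 2: d_i = R_x(i) - R_y(i); compute d_i^2.
  (2-5)^2=9, (6-1)^2=25, (7-4)^2=9, (3-6)^2=9, (4-3)^2=1, (5-2)^2=9, (1-7)^2=36
sum(d^2) = 98.
Step 3: rho = 1 - 6*98 / (7*(7^2 - 1)) = 1 - 588/336 = -0.750000.
Step 4: Under H0, t = rho * sqrt((n-2)/(1-rho^2)) = -2.5355 ~ t(5).
Step 5: Two-sided p-value from the t-distribution with 5 df = 0.052181.
Step 6: alpha = 0.05. fail to reject H0.

rho = -0.7500, p = 0.052181, fail to reject H0 at alpha = 0.05.


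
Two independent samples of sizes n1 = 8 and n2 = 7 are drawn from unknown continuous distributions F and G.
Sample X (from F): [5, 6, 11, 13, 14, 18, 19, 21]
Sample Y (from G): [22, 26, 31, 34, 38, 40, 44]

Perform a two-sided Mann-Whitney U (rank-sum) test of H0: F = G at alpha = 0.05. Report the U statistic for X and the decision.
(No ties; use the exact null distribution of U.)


Step 1: Combine and sort all 15 observations; assign midranks.
sorted (value, group): (5,X), (6,X), (11,X), (13,X), (14,X), (18,X), (19,X), (21,X), (22,Y), (26,Y), (31,Y), (34,Y), (38,Y), (40,Y), (44,Y)
ranks: 5->1, 6->2, 11->3, 13->4, 14->5, 18->6, 19->7, 21->8, 22->9, 26->10, 31->11, 34->12, 38->13, 40->14, 44->15
Step 2: Rank sum for X: R1 = 1 + 2 + 3 + 4 + 5 + 6 + 7 + 8 = 36.
Step 3: U_X = R1 - n1(n1+1)/2 = 36 - 8*9/2 = 36 - 36 = 0.
       U_Y = n1*n2 - U_X = 56 - 0 = 56.
Step 4: No ties, so the exact null distribution of U (based on enumerating the C(15,8) = 6435 equally likely rank assignments) gives the two-sided p-value.
Step 5: p-value = 0.000311; compare to alpha = 0.05. reject H0.

U_X = 0, p = 0.000311, reject H0 at alpha = 0.05.


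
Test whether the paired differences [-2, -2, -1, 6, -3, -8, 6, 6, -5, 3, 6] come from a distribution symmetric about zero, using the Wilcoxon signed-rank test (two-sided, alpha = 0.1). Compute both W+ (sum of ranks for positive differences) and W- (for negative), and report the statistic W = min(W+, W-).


Step 1: Drop any zero differences (none here) and take |d_i|.
|d| = [2, 2, 1, 6, 3, 8, 6, 6, 5, 3, 6]
Step 2: Midrank |d_i| (ties get averaged ranks).
ranks: |2|->2.5, |2|->2.5, |1|->1, |6|->8.5, |3|->4.5, |8|->11, |6|->8.5, |6|->8.5, |5|->6, |3|->4.5, |6|->8.5
Step 3: Attach original signs; sum ranks with positive sign and with negative sign.
W+ = 8.5 + 8.5 + 8.5 + 4.5 + 8.5 = 38.5
W- = 2.5 + 2.5 + 1 + 4.5 + 11 + 6 = 27.5
(Check: W+ + W- = 66 should equal n(n+1)/2 = 66.)
Step 4: Test statistic W = min(W+, W-) = 27.5.
Step 5: Ties in |d|, so use the tie-corrected normal approximation.
        E[W] = n(n+1)/4 = 11*12/4 = 33.
        Tie groups: |d|=2 (t=2), |d|=3 (t=2), |d|=6 (t=4); sum(t^3 - t) = 72.
        Var[W] = n(n+1)(2n+1)/24 - sum(t^3-t)/48 = 3036/24 - 72/48 = 125.
        z = (W - E[W]) / sqrt(Var[W]) = (27.5 - 33) / 11.1803 = -0.4919.
        Two-sided p = 2*Phi(z) = 0.622765.
Step 6: alpha = 0.1. fail to reject H0.

W+ = 38.5, W- = 27.5, W = min = 27.5, p = 0.622765, fail to reject H0.


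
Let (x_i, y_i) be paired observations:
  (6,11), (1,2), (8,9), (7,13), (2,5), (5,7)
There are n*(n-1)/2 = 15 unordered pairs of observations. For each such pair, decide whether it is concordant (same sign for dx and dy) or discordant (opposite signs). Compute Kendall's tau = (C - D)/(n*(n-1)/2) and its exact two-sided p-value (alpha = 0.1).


Step 1: Enumerate the 15 unordered pairs (i,j) with i<j and classify each by sign(x_j-x_i) * sign(y_j-y_i).
  (1,2):dx=-5,dy=-9->C; (1,3):dx=+2,dy=-2->D; (1,4):dx=+1,dy=+2->C; (1,5):dx=-4,dy=-6->C
  (1,6):dx=-1,dy=-4->C; (2,3):dx=+7,dy=+7->C; (2,4):dx=+6,dy=+11->C; (2,5):dx=+1,dy=+3->C
  (2,6):dx=+4,dy=+5->C; (3,4):dx=-1,dy=+4->D; (3,5):dx=-6,dy=-4->C; (3,6):dx=-3,dy=-2->C
  (4,5):dx=-5,dy=-8->C; (4,6):dx=-2,dy=-6->C; (5,6):dx=+3,dy=+2->C
Step 2: C = 13, D = 2, total pairs = 15.
Step 3: tau = (C - D)/(n(n-1)/2) = (13 - 2)/15 = 0.733333.
Step 4: Exact two-sided p-value (enumerate n! = 720 permutations of y under H0): p = 0.055556.
Step 5: alpha = 0.1. reject H0.

tau_b = 0.7333 (C=13, D=2), p = 0.055556, reject H0.


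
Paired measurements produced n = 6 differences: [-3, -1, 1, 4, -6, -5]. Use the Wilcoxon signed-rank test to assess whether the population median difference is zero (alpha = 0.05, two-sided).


Step 1: Drop any zero differences (none here) and take |d_i|.
|d| = [3, 1, 1, 4, 6, 5]
Step 2: Midrank |d_i| (ties get averaged ranks).
ranks: |3|->3, |1|->1.5, |1|->1.5, |4|->4, |6|->6, |5|->5
Step 3: Attach original signs; sum ranks with positive sign and with negative sign.
W+ = 1.5 + 4 = 5.5
W- = 3 + 1.5 + 6 + 5 = 15.5
(Check: W+ + W- = 21 should equal n(n+1)/2 = 21.)
Step 4: Test statistic W = min(W+, W-) = 5.5.
Step 5: Ties in |d|, so use the tie-corrected normal approximation.
        E[W] = n(n+1)/4 = 6*7/4 = 10.5.
        Tie groups: |d|=1 (t=2); sum(t^3 - t) = 6.
        Var[W] = n(n+1)(2n+1)/24 - sum(t^3-t)/48 = 546/24 - 6/48 = 22.625.
        z = (W - E[W]) / sqrt(Var[W]) = (5.5 - 10.5) / 4.7566 = -1.0512.
        Two-sided p = 2*Phi(z) = 0.293177.
Step 6: alpha = 0.05. fail to reject H0.

W+ = 5.5, W- = 15.5, W = min = 5.5, p = 0.293177, fail to reject H0.


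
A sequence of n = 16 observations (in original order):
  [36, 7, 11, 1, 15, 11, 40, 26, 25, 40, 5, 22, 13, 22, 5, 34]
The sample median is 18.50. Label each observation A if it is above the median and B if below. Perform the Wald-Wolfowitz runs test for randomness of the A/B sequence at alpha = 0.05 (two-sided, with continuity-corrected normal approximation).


Step 1: Compute median = 18.50; label A = above, B = below.
Labels in order: ABBBBBAAAABABABA  (n_A = 8, n_B = 8)
Step 2: Count runs R = 9.
Step 3: Under H0 (random ordering), E[R] = 2*n_A*n_B/(n_A+n_B) + 1 = 2*8*8/16 + 1 = 9.0000.
        Var[R] = 2*n_A*n_B*(2*n_A*n_B - n_A - n_B) / ((n_A+n_B)^2 * (n_A+n_B-1)) = 14336/3840 = 3.7333.
        SD[R] = 1.9322.
Step 4: R = E[R], so z = 0 with no continuity correction.
Step 5: Two-sided p-value via normal approximation = 2*(1 - Phi(|z|)) = 1.000000.
Step 6: alpha = 0.05. fail to reject H0.

R = 9, z = 0.0000, p = 1.000000, fail to reject H0.


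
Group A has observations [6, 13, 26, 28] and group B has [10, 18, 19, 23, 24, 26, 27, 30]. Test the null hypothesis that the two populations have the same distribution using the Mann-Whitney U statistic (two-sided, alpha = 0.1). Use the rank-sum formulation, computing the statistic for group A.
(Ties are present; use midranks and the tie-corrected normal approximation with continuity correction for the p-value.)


Step 1: Combine and sort all 12 observations; assign midranks.
sorted (value, group): (6,X), (10,Y), (13,X), (18,Y), (19,Y), (23,Y), (24,Y), (26,X), (26,Y), (27,Y), (28,X), (30,Y)
ranks: 6->1, 10->2, 13->3, 18->4, 19->5, 23->6, 24->7, 26->8.5, 26->8.5, 27->10, 28->11, 30->12
Step 2: Rank sum for X: R1 = 1 + 3 + 8.5 + 11 = 23.5.
Step 3: U_X = R1 - n1(n1+1)/2 = 23.5 - 4*5/2 = 23.5 - 10 = 13.5.
       U_Y = n1*n2 - U_X = 32 - 13.5 = 18.5.
Step 4: Ties are present, so use the tie-corrected normal approximation (with continuity correction) for the p-value.
Step 5: p-value = 0.733647; compare to alpha = 0.1. fail to reject H0.

U_X = 13.5, p = 0.733647, fail to reject H0 at alpha = 0.1.


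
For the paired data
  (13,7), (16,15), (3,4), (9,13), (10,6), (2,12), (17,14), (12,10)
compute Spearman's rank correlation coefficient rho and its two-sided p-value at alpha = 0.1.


Step 1: Rank x and y separately (midranks; no ties here).
rank(x): 13->6, 16->7, 3->2, 9->3, 10->4, 2->1, 17->8, 12->5
rank(y): 7->3, 15->8, 4->1, 13->6, 6->2, 12->5, 14->7, 10->4
Step 2: d_i = R_x(i) - R_y(i); compute d_i^2.
  (6-3)^2=9, (7-8)^2=1, (2-1)^2=1, (3-6)^2=9, (4-2)^2=4, (1-5)^2=16, (8-7)^2=1, (5-4)^2=1
sum(d^2) = 42.
Step 3: rho = 1 - 6*42 / (8*(8^2 - 1)) = 1 - 252/504 = 0.500000.
Step 4: Under H0, t = rho * sqrt((n-2)/(1-rho^2)) = 1.4142 ~ t(6).
Step 5: Two-sided p-value from the t-distribution with 6 df = 0.207031.
Step 6: alpha = 0.1. fail to reject H0.

rho = 0.5000, p = 0.207031, fail to reject H0 at alpha = 0.1.


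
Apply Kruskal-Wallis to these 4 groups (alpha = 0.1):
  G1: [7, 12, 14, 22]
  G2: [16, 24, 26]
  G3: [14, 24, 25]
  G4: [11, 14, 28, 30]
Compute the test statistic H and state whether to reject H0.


Step 1: Combine all N = 14 observations and assign midranks.
sorted (value, group, rank): (7,G1,1), (11,G4,2), (12,G1,3), (14,G1,5), (14,G3,5), (14,G4,5), (16,G2,7), (22,G1,8), (24,G2,9.5), (24,G3,9.5), (25,G3,11), (26,G2,12), (28,G4,13), (30,G4,14)
Step 2: Sum ranks within each group.
R_1 = 17 (n_1 = 4)
R_2 = 28.5 (n_2 = 3)
R_3 = 25.5 (n_3 = 3)
R_4 = 34 (n_4 = 4)
Step 3: H = 12/(N(N+1)) * sum(R_i^2/n_i) - 3(N+1)
     = 12/(14*15) * (17^2/4 + 28.5^2/3 + 25.5^2/3 + 34^2/4) - 3*15
     = 0.057143 * 848.75 - 45
     = 3.500000.
Step 4: Ties present; correction factor C = 1 - 30/(14^3 - 14) = 0.989011. Corrected H = 3.500000 / 0.989011 = 3.538889.
Step 5: Under H0, H ~ chi^2(3); p-value = 0.315753.
Step 6: alpha = 0.1. fail to reject H0.

H = 3.5389, df = 3, p = 0.315753, fail to reject H0.


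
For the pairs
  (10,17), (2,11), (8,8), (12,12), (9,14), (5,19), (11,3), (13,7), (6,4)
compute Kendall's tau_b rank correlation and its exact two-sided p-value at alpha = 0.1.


Step 1: Enumerate the 36 unordered pairs (i,j) with i<j and classify each by sign(x_j-x_i) * sign(y_j-y_i).
  (1,2):dx=-8,dy=-6->C; (1,3):dx=-2,dy=-9->C; (1,4):dx=+2,dy=-5->D; (1,5):dx=-1,dy=-3->C
  (1,6):dx=-5,dy=+2->D; (1,7):dx=+1,dy=-14->D; (1,8):dx=+3,dy=-10->D; (1,9):dx=-4,dy=-13->C
  (2,3):dx=+6,dy=-3->D; (2,4):dx=+10,dy=+1->C; (2,5):dx=+7,dy=+3->C; (2,6):dx=+3,dy=+8->C
  (2,7):dx=+9,dy=-8->D; (2,8):dx=+11,dy=-4->D; (2,9):dx=+4,dy=-7->D; (3,4):dx=+4,dy=+4->C
  (3,5):dx=+1,dy=+6->C; (3,6):dx=-3,dy=+11->D; (3,7):dx=+3,dy=-5->D; (3,8):dx=+5,dy=-1->D
  (3,9):dx=-2,dy=-4->C; (4,5):dx=-3,dy=+2->D; (4,6):dx=-7,dy=+7->D; (4,7):dx=-1,dy=-9->C
  (4,8):dx=+1,dy=-5->D; (4,9):dx=-6,dy=-8->C; (5,6):dx=-4,dy=+5->D; (5,7):dx=+2,dy=-11->D
  (5,8):dx=+4,dy=-7->D; (5,9):dx=-3,dy=-10->C; (6,7):dx=+6,dy=-16->D; (6,8):dx=+8,dy=-12->D
  (6,9):dx=+1,dy=-15->D; (7,8):dx=+2,dy=+4->C; (7,9):dx=-5,dy=+1->D; (8,9):dx=-7,dy=-3->C
Step 2: C = 15, D = 21, total pairs = 36.
Step 3: tau = (C - D)/(n(n-1)/2) = (15 - 21)/36 = -0.166667.
Step 4: Exact two-sided p-value (enumerate n! = 362880 permutations of y under H0): p = 0.612202.
Step 5: alpha = 0.1. fail to reject H0.

tau_b = -0.1667 (C=15, D=21), p = 0.612202, fail to reject H0.


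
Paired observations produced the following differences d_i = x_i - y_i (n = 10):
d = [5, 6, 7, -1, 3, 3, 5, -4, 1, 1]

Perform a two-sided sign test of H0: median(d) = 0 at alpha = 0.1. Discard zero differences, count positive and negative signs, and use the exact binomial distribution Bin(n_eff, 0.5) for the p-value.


Step 1: Discard zero differences. Original n = 10; n_eff = number of nonzero differences = 10.
Nonzero differences (with sign): +5, +6, +7, -1, +3, +3, +5, -4, +1, +1
Step 2: Count signs: positive = 8, negative = 2.
Step 3: Under H0: P(positive) = 0.5, so the number of positives S ~ Bin(10, 0.5).
Step 4: Two-sided exact p-value = sum of Bin(10,0.5) probabilities at or below the observed probability = 0.109375.
Step 5: alpha = 0.1. fail to reject H0.

n_eff = 10, pos = 8, neg = 2, p = 0.109375, fail to reject H0.


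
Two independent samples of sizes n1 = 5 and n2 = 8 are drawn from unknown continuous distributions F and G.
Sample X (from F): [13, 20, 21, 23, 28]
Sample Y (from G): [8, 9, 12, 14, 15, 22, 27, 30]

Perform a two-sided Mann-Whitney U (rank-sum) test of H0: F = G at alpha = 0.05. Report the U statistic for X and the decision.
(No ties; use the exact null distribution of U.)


Step 1: Combine and sort all 13 observations; assign midranks.
sorted (value, group): (8,Y), (9,Y), (12,Y), (13,X), (14,Y), (15,Y), (20,X), (21,X), (22,Y), (23,X), (27,Y), (28,X), (30,Y)
ranks: 8->1, 9->2, 12->3, 13->4, 14->5, 15->6, 20->7, 21->8, 22->9, 23->10, 27->11, 28->12, 30->13
Step 2: Rank sum for X: R1 = 4 + 7 + 8 + 10 + 12 = 41.
Step 3: U_X = R1 - n1(n1+1)/2 = 41 - 5*6/2 = 41 - 15 = 26.
       U_Y = n1*n2 - U_X = 40 - 26 = 14.
Step 4: No ties, so the exact null distribution of U (based on enumerating the C(13,5) = 1287 equally likely rank assignments) gives the two-sided p-value.
Step 5: p-value = 0.435120; compare to alpha = 0.05. fail to reject H0.

U_X = 26, p = 0.435120, fail to reject H0 at alpha = 0.05.


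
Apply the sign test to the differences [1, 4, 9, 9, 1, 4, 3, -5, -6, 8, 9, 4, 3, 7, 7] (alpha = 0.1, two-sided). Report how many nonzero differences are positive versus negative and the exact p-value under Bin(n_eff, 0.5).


Step 1: Discard zero differences. Original n = 15; n_eff = number of nonzero differences = 15.
Nonzero differences (with sign): +1, +4, +9, +9, +1, +4, +3, -5, -6, +8, +9, +4, +3, +7, +7
Step 2: Count signs: positive = 13, negative = 2.
Step 3: Under H0: P(positive) = 0.5, so the number of positives S ~ Bin(15, 0.5).
Step 4: Two-sided exact p-value = sum of Bin(15,0.5) probabilities at or below the observed probability = 0.007385.
Step 5: alpha = 0.1. reject H0.

n_eff = 15, pos = 13, neg = 2, p = 0.007385, reject H0.


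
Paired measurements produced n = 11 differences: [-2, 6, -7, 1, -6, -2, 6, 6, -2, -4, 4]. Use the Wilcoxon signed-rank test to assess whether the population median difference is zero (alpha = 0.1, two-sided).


Step 1: Drop any zero differences (none here) and take |d_i|.
|d| = [2, 6, 7, 1, 6, 2, 6, 6, 2, 4, 4]
Step 2: Midrank |d_i| (ties get averaged ranks).
ranks: |2|->3, |6|->8.5, |7|->11, |1|->1, |6|->8.5, |2|->3, |6|->8.5, |6|->8.5, |2|->3, |4|->5.5, |4|->5.5
Step 3: Attach original signs; sum ranks with positive sign and with negative sign.
W+ = 8.5 + 1 + 8.5 + 8.5 + 5.5 = 32
W- = 3 + 11 + 8.5 + 3 + 3 + 5.5 = 34
(Check: W+ + W- = 66 should equal n(n+1)/2 = 66.)
Step 4: Test statistic W = min(W+, W-) = 32.
Step 5: Ties in |d|, so use the tie-corrected normal approximation.
        E[W] = n(n+1)/4 = 11*12/4 = 33.
        Tie groups: |d|=2 (t=3), |d|=4 (t=2), |d|=6 (t=4); sum(t^3 - t) = 90.
        Var[W] = n(n+1)(2n+1)/24 - sum(t^3-t)/48 = 3036/24 - 90/48 = 124.625.
        z = (W - E[W]) / sqrt(Var[W]) = (32 - 33) / 11.1636 = -0.0896.
        Two-sided p = 2*Phi(z) = 0.928623.
Step 6: alpha = 0.1. fail to reject H0.

W+ = 32, W- = 34, W = min = 32, p = 0.928623, fail to reject H0.


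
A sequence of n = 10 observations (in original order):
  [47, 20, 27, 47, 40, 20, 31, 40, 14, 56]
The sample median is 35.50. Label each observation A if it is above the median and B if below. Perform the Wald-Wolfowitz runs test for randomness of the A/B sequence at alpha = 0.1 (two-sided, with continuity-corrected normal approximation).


Step 1: Compute median = 35.50; label A = above, B = below.
Labels in order: ABBAABBABA  (n_A = 5, n_B = 5)
Step 2: Count runs R = 7.
Step 3: Under H0 (random ordering), E[R] = 2*n_A*n_B/(n_A+n_B) + 1 = 2*5*5/10 + 1 = 6.0000.
        Var[R] = 2*n_A*n_B*(2*n_A*n_B - n_A - n_B) / ((n_A+n_B)^2 * (n_A+n_B-1)) = 2000/900 = 2.2222.
        SD[R] = 1.4907.
Step 4: Continuity-corrected z = (R - 0.5 - E[R]) / SD[R] = (7 - 0.5 - 6.0000) / 1.4907 = 0.3354.
Step 5: Two-sided p-value via normal approximation = 2*(1 - Phi(|z|)) = 0.737316.
Step 6: alpha = 0.1. fail to reject H0.

R = 7, z = 0.3354, p = 0.737316, fail to reject H0.


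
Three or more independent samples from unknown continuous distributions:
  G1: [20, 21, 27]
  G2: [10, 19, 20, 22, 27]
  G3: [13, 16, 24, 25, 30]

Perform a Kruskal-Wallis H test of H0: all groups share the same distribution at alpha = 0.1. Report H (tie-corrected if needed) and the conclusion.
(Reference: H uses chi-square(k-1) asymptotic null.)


Step 1: Combine all N = 13 observations and assign midranks.
sorted (value, group, rank): (10,G2,1), (13,G3,2), (16,G3,3), (19,G2,4), (20,G1,5.5), (20,G2,5.5), (21,G1,7), (22,G2,8), (24,G3,9), (25,G3,10), (27,G1,11.5), (27,G2,11.5), (30,G3,13)
Step 2: Sum ranks within each group.
R_1 = 24 (n_1 = 3)
R_2 = 30 (n_2 = 5)
R_3 = 37 (n_3 = 5)
Step 3: H = 12/(N(N+1)) * sum(R_i^2/n_i) - 3(N+1)
     = 12/(13*14) * (24^2/3 + 30^2/5 + 37^2/5) - 3*14
     = 0.065934 * 645.8 - 42
     = 0.580220.
Step 4: Ties present; correction factor C = 1 - 12/(13^3 - 13) = 0.994505. Corrected H = 0.580220 / 0.994505 = 0.583425.
Step 5: Under H0, H ~ chi^2(2); p-value = 0.746983.
Step 6: alpha = 0.1. fail to reject H0.

H = 0.5834, df = 2, p = 0.746983, fail to reject H0.


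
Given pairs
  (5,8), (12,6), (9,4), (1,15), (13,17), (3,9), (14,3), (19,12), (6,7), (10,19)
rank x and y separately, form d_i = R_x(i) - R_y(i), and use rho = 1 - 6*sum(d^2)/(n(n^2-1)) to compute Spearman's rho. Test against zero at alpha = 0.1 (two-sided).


Step 1: Rank x and y separately (midranks; no ties here).
rank(x): 5->3, 12->7, 9->5, 1->1, 13->8, 3->2, 14->9, 19->10, 6->4, 10->6
rank(y): 8->5, 6->3, 4->2, 15->8, 17->9, 9->6, 3->1, 12->7, 7->4, 19->10
Step 2: d_i = R_x(i) - R_y(i); compute d_i^2.
  (3-5)^2=4, (7-3)^2=16, (5-2)^2=9, (1-8)^2=49, (8-9)^2=1, (2-6)^2=16, (9-1)^2=64, (10-7)^2=9, (4-4)^2=0, (6-10)^2=16
sum(d^2) = 184.
Step 3: rho = 1 - 6*184 / (10*(10^2 - 1)) = 1 - 1104/990 = -0.115152.
Step 4: Under H0, t = rho * sqrt((n-2)/(1-rho^2)) = -0.3279 ~ t(8).
Step 5: Two-sided p-value from the t-distribution with 8 df = 0.751420.
Step 6: alpha = 0.1. fail to reject H0.

rho = -0.1152, p = 0.751420, fail to reject H0 at alpha = 0.1.


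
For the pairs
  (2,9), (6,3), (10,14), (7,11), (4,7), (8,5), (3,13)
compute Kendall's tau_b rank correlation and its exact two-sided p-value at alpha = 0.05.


Step 1: Enumerate the 21 unordered pairs (i,j) with i<j and classify each by sign(x_j-x_i) * sign(y_j-y_i).
  (1,2):dx=+4,dy=-6->D; (1,3):dx=+8,dy=+5->C; (1,4):dx=+5,dy=+2->C; (1,5):dx=+2,dy=-2->D
  (1,6):dx=+6,dy=-4->D; (1,7):dx=+1,dy=+4->C; (2,3):dx=+4,dy=+11->C; (2,4):dx=+1,dy=+8->C
  (2,5):dx=-2,dy=+4->D; (2,6):dx=+2,dy=+2->C; (2,7):dx=-3,dy=+10->D; (3,4):dx=-3,dy=-3->C
  (3,5):dx=-6,dy=-7->C; (3,6):dx=-2,dy=-9->C; (3,7):dx=-7,dy=-1->C; (4,5):dx=-3,dy=-4->C
  (4,6):dx=+1,dy=-6->D; (4,7):dx=-4,dy=+2->D; (5,6):dx=+4,dy=-2->D; (5,7):dx=-1,dy=+6->D
  (6,7):dx=-5,dy=+8->D
Step 2: C = 11, D = 10, total pairs = 21.
Step 3: tau = (C - D)/(n(n-1)/2) = (11 - 10)/21 = 0.047619.
Step 4: Exact two-sided p-value (enumerate n! = 5040 permutations of y under H0): p = 1.000000.
Step 5: alpha = 0.05. fail to reject H0.

tau_b = 0.0476 (C=11, D=10), p = 1.000000, fail to reject H0.


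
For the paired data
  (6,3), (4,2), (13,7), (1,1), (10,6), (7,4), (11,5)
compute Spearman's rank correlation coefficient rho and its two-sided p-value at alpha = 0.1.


Step 1: Rank x and y separately (midranks; no ties here).
rank(x): 6->3, 4->2, 13->7, 1->1, 10->5, 7->4, 11->6
rank(y): 3->3, 2->2, 7->7, 1->1, 6->6, 4->4, 5->5
Step 2: d_i = R_x(i) - R_y(i); compute d_i^2.
  (3-3)^2=0, (2-2)^2=0, (7-7)^2=0, (1-1)^2=0, (5-6)^2=1, (4-4)^2=0, (6-5)^2=1
sum(d^2) = 2.
Step 3: rho = 1 - 6*2 / (7*(7^2 - 1)) = 1 - 12/336 = 0.964286.
Step 4: Under H0, t = rho * sqrt((n-2)/(1-rho^2)) = 8.1408 ~ t(5).
Step 5: Two-sided p-value from the t-distribution with 5 df = 0.000454.
Step 6: alpha = 0.1. reject H0.

rho = 0.9643, p = 0.000454, reject H0 at alpha = 0.1.


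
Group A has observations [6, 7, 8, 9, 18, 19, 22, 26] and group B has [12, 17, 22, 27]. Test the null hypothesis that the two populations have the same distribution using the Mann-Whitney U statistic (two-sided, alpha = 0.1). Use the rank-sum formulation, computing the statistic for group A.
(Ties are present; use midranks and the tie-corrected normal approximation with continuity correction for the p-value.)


Step 1: Combine and sort all 12 observations; assign midranks.
sorted (value, group): (6,X), (7,X), (8,X), (9,X), (12,Y), (17,Y), (18,X), (19,X), (22,X), (22,Y), (26,X), (27,Y)
ranks: 6->1, 7->2, 8->3, 9->4, 12->5, 17->6, 18->7, 19->8, 22->9.5, 22->9.5, 26->11, 27->12
Step 2: Rank sum for X: R1 = 1 + 2 + 3 + 4 + 7 + 8 + 9.5 + 11 = 45.5.
Step 3: U_X = R1 - n1(n1+1)/2 = 45.5 - 8*9/2 = 45.5 - 36 = 9.5.
       U_Y = n1*n2 - U_X = 32 - 9.5 = 22.5.
Step 4: Ties are present, so use the tie-corrected normal approximation (with continuity correction) for the p-value.
Step 5: p-value = 0.307332; compare to alpha = 0.1. fail to reject H0.

U_X = 9.5, p = 0.307332, fail to reject H0 at alpha = 0.1.


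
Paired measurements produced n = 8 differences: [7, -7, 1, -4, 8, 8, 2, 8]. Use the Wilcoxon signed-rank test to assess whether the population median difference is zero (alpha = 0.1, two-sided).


Step 1: Drop any zero differences (none here) and take |d_i|.
|d| = [7, 7, 1, 4, 8, 8, 2, 8]
Step 2: Midrank |d_i| (ties get averaged ranks).
ranks: |7|->4.5, |7|->4.5, |1|->1, |4|->3, |8|->7, |8|->7, |2|->2, |8|->7
Step 3: Attach original signs; sum ranks with positive sign and with negative sign.
W+ = 4.5 + 1 + 7 + 7 + 2 + 7 = 28.5
W- = 4.5 + 3 = 7.5
(Check: W+ + W- = 36 should equal n(n+1)/2 = 36.)
Step 4: Test statistic W = min(W+, W-) = 7.5.
Step 5: Ties in |d|, so use the tie-corrected normal approximation.
        E[W] = n(n+1)/4 = 8*9/4 = 18.
        Tie groups: |d|=7 (t=2), |d|=8 (t=3); sum(t^3 - t) = 30.
        Var[W] = n(n+1)(2n+1)/24 - sum(t^3-t)/48 = 1224/24 - 30/48 = 50.375.
        z = (W - E[W]) / sqrt(Var[W]) = (7.5 - 18) / 7.0975 = -1.4794.
        Two-sided p = 2*Phi(z) = 0.139037.
Step 6: alpha = 0.1. fail to reject H0.

W+ = 28.5, W- = 7.5, W = min = 7.5, p = 0.139037, fail to reject H0.


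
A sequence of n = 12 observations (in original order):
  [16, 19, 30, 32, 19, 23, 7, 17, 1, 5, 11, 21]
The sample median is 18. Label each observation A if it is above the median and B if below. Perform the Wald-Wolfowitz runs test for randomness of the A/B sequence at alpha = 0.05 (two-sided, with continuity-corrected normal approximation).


Step 1: Compute median = 18; label A = above, B = below.
Labels in order: BAAAAABBBBBA  (n_A = 6, n_B = 6)
Step 2: Count runs R = 4.
Step 3: Under H0 (random ordering), E[R] = 2*n_A*n_B/(n_A+n_B) + 1 = 2*6*6/12 + 1 = 7.0000.
        Var[R] = 2*n_A*n_B*(2*n_A*n_B - n_A - n_B) / ((n_A+n_B)^2 * (n_A+n_B-1)) = 4320/1584 = 2.7273.
        SD[R] = 1.6514.
Step 4: Continuity-corrected z = (R + 0.5 - E[R]) / SD[R] = (4 + 0.5 - 7.0000) / 1.6514 = -1.5138.
Step 5: Two-sided p-value via normal approximation = 2*(1 - Phi(|z|)) = 0.130070.
Step 6: alpha = 0.05. fail to reject H0.

R = 4, z = -1.5138, p = 0.130070, fail to reject H0.


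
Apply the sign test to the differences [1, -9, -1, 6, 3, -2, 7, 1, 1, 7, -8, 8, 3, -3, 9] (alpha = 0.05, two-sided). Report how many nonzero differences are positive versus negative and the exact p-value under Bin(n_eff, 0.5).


Step 1: Discard zero differences. Original n = 15; n_eff = number of nonzero differences = 15.
Nonzero differences (with sign): +1, -9, -1, +6, +3, -2, +7, +1, +1, +7, -8, +8, +3, -3, +9
Step 2: Count signs: positive = 10, negative = 5.
Step 3: Under H0: P(positive) = 0.5, so the number of positives S ~ Bin(15, 0.5).
Step 4: Two-sided exact p-value = sum of Bin(15,0.5) probabilities at or below the observed probability = 0.301758.
Step 5: alpha = 0.05. fail to reject H0.

n_eff = 15, pos = 10, neg = 5, p = 0.301758, fail to reject H0.


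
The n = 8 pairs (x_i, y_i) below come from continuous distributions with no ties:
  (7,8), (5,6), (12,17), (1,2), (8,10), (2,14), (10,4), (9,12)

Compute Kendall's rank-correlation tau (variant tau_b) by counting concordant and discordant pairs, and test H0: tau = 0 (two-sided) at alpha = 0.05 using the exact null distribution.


Step 1: Enumerate the 28 unordered pairs (i,j) with i<j and classify each by sign(x_j-x_i) * sign(y_j-y_i).
  (1,2):dx=-2,dy=-2->C; (1,3):dx=+5,dy=+9->C; (1,4):dx=-6,dy=-6->C; (1,5):dx=+1,dy=+2->C
  (1,6):dx=-5,dy=+6->D; (1,7):dx=+3,dy=-4->D; (1,8):dx=+2,dy=+4->C; (2,3):dx=+7,dy=+11->C
  (2,4):dx=-4,dy=-4->C; (2,5):dx=+3,dy=+4->C; (2,6):dx=-3,dy=+8->D; (2,7):dx=+5,dy=-2->D
  (2,8):dx=+4,dy=+6->C; (3,4):dx=-11,dy=-15->C; (3,5):dx=-4,dy=-7->C; (3,6):dx=-10,dy=-3->C
  (3,7):dx=-2,dy=-13->C; (3,8):dx=-3,dy=-5->C; (4,5):dx=+7,dy=+8->C; (4,6):dx=+1,dy=+12->C
  (4,7):dx=+9,dy=+2->C; (4,8):dx=+8,dy=+10->C; (5,6):dx=-6,dy=+4->D; (5,7):dx=+2,dy=-6->D
  (5,8):dx=+1,dy=+2->C; (6,7):dx=+8,dy=-10->D; (6,8):dx=+7,dy=-2->D; (7,8):dx=-1,dy=+8->D
Step 2: C = 19, D = 9, total pairs = 28.
Step 3: tau = (C - D)/(n(n-1)/2) = (19 - 9)/28 = 0.357143.
Step 4: Exact two-sided p-value (enumerate n! = 40320 permutations of y under H0): p = 0.275099.
Step 5: alpha = 0.05. fail to reject H0.

tau_b = 0.3571 (C=19, D=9), p = 0.275099, fail to reject H0.


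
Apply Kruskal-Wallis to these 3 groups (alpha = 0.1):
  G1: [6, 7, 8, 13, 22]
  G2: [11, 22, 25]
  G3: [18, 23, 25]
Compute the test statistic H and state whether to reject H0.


Step 1: Combine all N = 11 observations and assign midranks.
sorted (value, group, rank): (6,G1,1), (7,G1,2), (8,G1,3), (11,G2,4), (13,G1,5), (18,G3,6), (22,G1,7.5), (22,G2,7.5), (23,G3,9), (25,G2,10.5), (25,G3,10.5)
Step 2: Sum ranks within each group.
R_1 = 18.5 (n_1 = 5)
R_2 = 22 (n_2 = 3)
R_3 = 25.5 (n_3 = 3)
Step 3: H = 12/(N(N+1)) * sum(R_i^2/n_i) - 3(N+1)
     = 12/(11*12) * (18.5^2/5 + 22^2/3 + 25.5^2/3) - 3*12
     = 0.090909 * 446.533 - 36
     = 4.593939.
Step 4: Ties present; correction factor C = 1 - 12/(11^3 - 11) = 0.990909. Corrected H = 4.593939 / 0.990909 = 4.636086.
Step 5: Under H0, H ~ chi^2(2); p-value = 0.098466.
Step 6: alpha = 0.1. reject H0.

H = 4.6361, df = 2, p = 0.098466, reject H0.


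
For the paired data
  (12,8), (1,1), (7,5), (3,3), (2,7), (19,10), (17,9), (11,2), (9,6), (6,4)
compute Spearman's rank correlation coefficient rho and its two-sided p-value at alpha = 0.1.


Step 1: Rank x and y separately (midranks; no ties here).
rank(x): 12->8, 1->1, 7->5, 3->3, 2->2, 19->10, 17->9, 11->7, 9->6, 6->4
rank(y): 8->8, 1->1, 5->5, 3->3, 7->7, 10->10, 9->9, 2->2, 6->6, 4->4
Step 2: d_i = R_x(i) - R_y(i); compute d_i^2.
  (8-8)^2=0, (1-1)^2=0, (5-5)^2=0, (3-3)^2=0, (2-7)^2=25, (10-10)^2=0, (9-9)^2=0, (7-2)^2=25, (6-6)^2=0, (4-4)^2=0
sum(d^2) = 50.
Step 3: rho = 1 - 6*50 / (10*(10^2 - 1)) = 1 - 300/990 = 0.696970.
Step 4: Under H0, t = rho * sqrt((n-2)/(1-rho^2)) = 2.7490 ~ t(8).
Step 5: Two-sided p-value from the t-distribution with 8 df = 0.025097.
Step 6: alpha = 0.1. reject H0.

rho = 0.6970, p = 0.025097, reject H0 at alpha = 0.1.


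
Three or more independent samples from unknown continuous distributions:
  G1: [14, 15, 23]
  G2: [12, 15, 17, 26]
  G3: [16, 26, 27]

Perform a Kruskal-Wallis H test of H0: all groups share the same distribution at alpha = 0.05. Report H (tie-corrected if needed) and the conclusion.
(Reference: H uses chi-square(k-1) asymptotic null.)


Step 1: Combine all N = 10 observations and assign midranks.
sorted (value, group, rank): (12,G2,1), (14,G1,2), (15,G1,3.5), (15,G2,3.5), (16,G3,5), (17,G2,6), (23,G1,7), (26,G2,8.5), (26,G3,8.5), (27,G3,10)
Step 2: Sum ranks within each group.
R_1 = 12.5 (n_1 = 3)
R_2 = 19 (n_2 = 4)
R_3 = 23.5 (n_3 = 3)
Step 3: H = 12/(N(N+1)) * sum(R_i^2/n_i) - 3(N+1)
     = 12/(10*11) * (12.5^2/3 + 19^2/4 + 23.5^2/3) - 3*11
     = 0.109091 * 326.417 - 33
     = 2.609091.
Step 4: Ties present; correction factor C = 1 - 12/(10^3 - 10) = 0.987879. Corrected H = 2.609091 / 0.987879 = 2.641104.
Step 5: Under H0, H ~ chi^2(2); p-value = 0.266988.
Step 6: alpha = 0.05. fail to reject H0.

H = 2.6411, df = 2, p = 0.266988, fail to reject H0.


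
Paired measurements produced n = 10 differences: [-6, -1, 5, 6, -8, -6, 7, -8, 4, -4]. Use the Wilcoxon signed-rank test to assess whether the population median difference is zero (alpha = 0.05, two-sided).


Step 1: Drop any zero differences (none here) and take |d_i|.
|d| = [6, 1, 5, 6, 8, 6, 7, 8, 4, 4]
Step 2: Midrank |d_i| (ties get averaged ranks).
ranks: |6|->6, |1|->1, |5|->4, |6|->6, |8|->9.5, |6|->6, |7|->8, |8|->9.5, |4|->2.5, |4|->2.5
Step 3: Attach original signs; sum ranks with positive sign and with negative sign.
W+ = 4 + 6 + 8 + 2.5 = 20.5
W- = 6 + 1 + 9.5 + 6 + 9.5 + 2.5 = 34.5
(Check: W+ + W- = 55 should equal n(n+1)/2 = 55.)
Step 4: Test statistic W = min(W+, W-) = 20.5.
Step 5: Ties in |d|, so use the tie-corrected normal approximation.
        E[W] = n(n+1)/4 = 10*11/4 = 27.5.
        Tie groups: |d|=4 (t=2), |d|=6 (t=3), |d|=8 (t=2); sum(t^3 - t) = 36.
        Var[W] = n(n+1)(2n+1)/24 - sum(t^3-t)/48 = 2310/24 - 36/48 = 95.5.
        z = (W - E[W]) / sqrt(Var[W]) = (20.5 - 27.5) / 9.7724 = -0.7163.
        Two-sided p = 2*Phi(z) = 0.473805.
Step 6: alpha = 0.05. fail to reject H0.

W+ = 20.5, W- = 34.5, W = min = 20.5, p = 0.473805, fail to reject H0.


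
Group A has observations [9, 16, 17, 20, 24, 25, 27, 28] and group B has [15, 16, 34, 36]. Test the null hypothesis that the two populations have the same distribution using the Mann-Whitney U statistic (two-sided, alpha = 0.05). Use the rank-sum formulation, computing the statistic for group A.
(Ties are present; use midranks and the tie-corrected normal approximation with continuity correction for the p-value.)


Step 1: Combine and sort all 12 observations; assign midranks.
sorted (value, group): (9,X), (15,Y), (16,X), (16,Y), (17,X), (20,X), (24,X), (25,X), (27,X), (28,X), (34,Y), (36,Y)
ranks: 9->1, 15->2, 16->3.5, 16->3.5, 17->5, 20->6, 24->7, 25->8, 27->9, 28->10, 34->11, 36->12
Step 2: Rank sum for X: R1 = 1 + 3.5 + 5 + 6 + 7 + 8 + 9 + 10 = 49.5.
Step 3: U_X = R1 - n1(n1+1)/2 = 49.5 - 8*9/2 = 49.5 - 36 = 13.5.
       U_Y = n1*n2 - U_X = 32 - 13.5 = 18.5.
Step 4: Ties are present, so use the tie-corrected normal approximation (with continuity correction) for the p-value.
Step 5: p-value = 0.733647; compare to alpha = 0.05. fail to reject H0.

U_X = 13.5, p = 0.733647, fail to reject H0 at alpha = 0.05.


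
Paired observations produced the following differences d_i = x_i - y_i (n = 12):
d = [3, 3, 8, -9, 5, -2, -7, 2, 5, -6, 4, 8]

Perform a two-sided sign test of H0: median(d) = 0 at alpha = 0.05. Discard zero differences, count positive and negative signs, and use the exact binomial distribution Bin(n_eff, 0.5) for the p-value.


Step 1: Discard zero differences. Original n = 12; n_eff = number of nonzero differences = 12.
Nonzero differences (with sign): +3, +3, +8, -9, +5, -2, -7, +2, +5, -6, +4, +8
Step 2: Count signs: positive = 8, negative = 4.
Step 3: Under H0: P(positive) = 0.5, so the number of positives S ~ Bin(12, 0.5).
Step 4: Two-sided exact p-value = sum of Bin(12,0.5) probabilities at or below the observed probability = 0.387695.
Step 5: alpha = 0.05. fail to reject H0.

n_eff = 12, pos = 8, neg = 4, p = 0.387695, fail to reject H0.


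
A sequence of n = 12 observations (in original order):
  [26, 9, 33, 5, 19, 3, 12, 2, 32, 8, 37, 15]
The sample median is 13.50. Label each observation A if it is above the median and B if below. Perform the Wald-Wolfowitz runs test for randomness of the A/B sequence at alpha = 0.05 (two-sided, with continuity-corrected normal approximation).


Step 1: Compute median = 13.50; label A = above, B = below.
Labels in order: ABABABBBABAA  (n_A = 6, n_B = 6)
Step 2: Count runs R = 9.
Step 3: Under H0 (random ordering), E[R] = 2*n_A*n_B/(n_A+n_B) + 1 = 2*6*6/12 + 1 = 7.0000.
        Var[R] = 2*n_A*n_B*(2*n_A*n_B - n_A - n_B) / ((n_A+n_B)^2 * (n_A+n_B-1)) = 4320/1584 = 2.7273.
        SD[R] = 1.6514.
Step 4: Continuity-corrected z = (R - 0.5 - E[R]) / SD[R] = (9 - 0.5 - 7.0000) / 1.6514 = 0.9083.
Step 5: Two-sided p-value via normal approximation = 2*(1 - Phi(|z|)) = 0.363722.
Step 6: alpha = 0.05. fail to reject H0.

R = 9, z = 0.9083, p = 0.363722, fail to reject H0.


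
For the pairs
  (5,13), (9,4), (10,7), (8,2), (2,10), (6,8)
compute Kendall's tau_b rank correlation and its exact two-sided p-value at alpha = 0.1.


Step 1: Enumerate the 15 unordered pairs (i,j) with i<j and classify each by sign(x_j-x_i) * sign(y_j-y_i).
  (1,2):dx=+4,dy=-9->D; (1,3):dx=+5,dy=-6->D; (1,4):dx=+3,dy=-11->D; (1,5):dx=-3,dy=-3->C
  (1,6):dx=+1,dy=-5->D; (2,3):dx=+1,dy=+3->C; (2,4):dx=-1,dy=-2->C; (2,5):dx=-7,dy=+6->D
  (2,6):dx=-3,dy=+4->D; (3,4):dx=-2,dy=-5->C; (3,5):dx=-8,dy=+3->D; (3,6):dx=-4,dy=+1->D
  (4,5):dx=-6,dy=+8->D; (4,6):dx=-2,dy=+6->D; (5,6):dx=+4,dy=-2->D
Step 2: C = 4, D = 11, total pairs = 15.
Step 3: tau = (C - D)/(n(n-1)/2) = (4 - 11)/15 = -0.466667.
Step 4: Exact two-sided p-value (enumerate n! = 720 permutations of y under H0): p = 0.272222.
Step 5: alpha = 0.1. fail to reject H0.

tau_b = -0.4667 (C=4, D=11), p = 0.272222, fail to reject H0.
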